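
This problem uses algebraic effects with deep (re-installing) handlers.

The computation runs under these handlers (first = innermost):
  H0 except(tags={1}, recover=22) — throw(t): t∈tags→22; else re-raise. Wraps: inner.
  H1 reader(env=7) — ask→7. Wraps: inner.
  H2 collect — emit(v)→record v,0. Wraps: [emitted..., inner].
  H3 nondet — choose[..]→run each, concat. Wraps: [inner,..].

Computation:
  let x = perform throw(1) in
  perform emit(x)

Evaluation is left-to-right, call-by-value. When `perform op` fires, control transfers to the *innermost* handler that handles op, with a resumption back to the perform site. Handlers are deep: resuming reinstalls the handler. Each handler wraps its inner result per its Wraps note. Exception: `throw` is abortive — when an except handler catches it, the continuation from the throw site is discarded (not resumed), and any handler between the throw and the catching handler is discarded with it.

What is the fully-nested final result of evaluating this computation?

Answer: [[22]]

Working:
throw(1) @ H0 caught ⇒ 22
H1 returns 22
H2 returns [22]
H3 returns [[22]]
= [[22]]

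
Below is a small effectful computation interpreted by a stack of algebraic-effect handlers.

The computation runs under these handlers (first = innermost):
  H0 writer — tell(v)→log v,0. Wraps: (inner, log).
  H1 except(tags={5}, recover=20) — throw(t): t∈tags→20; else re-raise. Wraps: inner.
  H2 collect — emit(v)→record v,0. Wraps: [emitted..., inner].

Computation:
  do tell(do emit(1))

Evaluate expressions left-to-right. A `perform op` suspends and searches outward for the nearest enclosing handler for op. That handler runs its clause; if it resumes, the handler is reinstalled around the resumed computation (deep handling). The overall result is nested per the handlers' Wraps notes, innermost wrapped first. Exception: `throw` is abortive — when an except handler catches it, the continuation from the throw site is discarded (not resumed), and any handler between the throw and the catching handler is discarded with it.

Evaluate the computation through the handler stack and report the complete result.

Answer: [1, (0, (0))]

Step-by-step:
emit(1) @ H2 ⇒ out+=1
tell(0) @ H0 ⇒ log+=0
H0 returns (0, (0))
H1 returns (0, (0))
H2 returns [1, (0, (0))]
= [1, (0, (0))]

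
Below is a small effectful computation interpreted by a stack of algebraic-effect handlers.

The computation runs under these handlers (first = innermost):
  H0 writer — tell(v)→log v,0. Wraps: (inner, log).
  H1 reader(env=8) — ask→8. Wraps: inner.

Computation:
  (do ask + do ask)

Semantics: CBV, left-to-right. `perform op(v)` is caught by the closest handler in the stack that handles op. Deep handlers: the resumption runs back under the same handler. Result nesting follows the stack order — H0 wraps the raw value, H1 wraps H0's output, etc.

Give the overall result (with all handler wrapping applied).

Evaluation trace:
ask @ H1 ⇒ 8
ask @ H1 ⇒ 8
H0 returns (16, ())
H1 returns (16, ())
= (16, ())

Answer: (16, ())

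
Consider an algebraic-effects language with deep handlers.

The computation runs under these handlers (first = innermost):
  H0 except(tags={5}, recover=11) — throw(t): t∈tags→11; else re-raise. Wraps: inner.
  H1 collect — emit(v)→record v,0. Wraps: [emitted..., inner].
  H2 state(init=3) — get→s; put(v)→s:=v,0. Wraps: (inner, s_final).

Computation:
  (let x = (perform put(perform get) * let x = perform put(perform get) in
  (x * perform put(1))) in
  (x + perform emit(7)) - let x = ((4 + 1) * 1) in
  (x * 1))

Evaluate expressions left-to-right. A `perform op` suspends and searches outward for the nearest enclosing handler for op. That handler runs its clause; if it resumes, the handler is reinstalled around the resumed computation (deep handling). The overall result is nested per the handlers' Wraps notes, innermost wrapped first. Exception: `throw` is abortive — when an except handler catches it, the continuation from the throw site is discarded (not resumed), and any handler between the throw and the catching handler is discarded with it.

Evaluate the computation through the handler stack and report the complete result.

Answer: ([7, -5], 1)

Working:
get @ H2 ⇒ 3
put(3) @ H2 ⇒ s:=3
get @ H2 ⇒ 3
put(3) @ H2 ⇒ s:=3
put(1) @ H2 ⇒ s:=1
emit(7) @ H1 ⇒ out+=7
H0 returns -5
H1 returns [7, -5]
H2 returns ([7, -5], 1)
= ([7, -5], 1)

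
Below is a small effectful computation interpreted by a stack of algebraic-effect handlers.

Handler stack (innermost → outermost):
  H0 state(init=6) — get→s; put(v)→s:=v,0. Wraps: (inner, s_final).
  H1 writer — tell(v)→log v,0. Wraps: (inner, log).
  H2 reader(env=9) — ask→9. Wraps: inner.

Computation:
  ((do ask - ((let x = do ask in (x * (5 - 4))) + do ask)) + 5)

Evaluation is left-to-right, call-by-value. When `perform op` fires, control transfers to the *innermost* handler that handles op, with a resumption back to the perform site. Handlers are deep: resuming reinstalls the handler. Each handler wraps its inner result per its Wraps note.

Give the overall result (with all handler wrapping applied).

Answer: ((-4, 6), ())

Working:
ask @ H2 ⇒ 9
ask @ H2 ⇒ 9
ask @ H2 ⇒ 9
H0 returns (-4, 6)
H1 returns ((-4, 6), ())
H2 returns ((-4, 6), ())
= ((-4, 6), ())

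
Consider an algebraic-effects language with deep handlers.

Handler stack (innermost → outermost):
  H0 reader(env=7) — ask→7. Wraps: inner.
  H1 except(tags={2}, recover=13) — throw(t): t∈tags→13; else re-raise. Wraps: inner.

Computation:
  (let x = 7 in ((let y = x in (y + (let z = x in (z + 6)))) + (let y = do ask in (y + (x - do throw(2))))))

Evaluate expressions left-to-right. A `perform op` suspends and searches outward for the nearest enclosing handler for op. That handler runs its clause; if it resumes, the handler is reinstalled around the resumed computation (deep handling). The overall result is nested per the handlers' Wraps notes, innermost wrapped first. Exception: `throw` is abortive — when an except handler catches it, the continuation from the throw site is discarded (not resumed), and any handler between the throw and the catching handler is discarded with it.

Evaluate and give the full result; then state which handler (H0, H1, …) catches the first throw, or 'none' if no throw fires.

Answer: 13 ; first throw caught by: H1

Step-by-step:
ask @ H0 ⇒ 7
throw(2) @ H1 caught ⇒ 13
= 13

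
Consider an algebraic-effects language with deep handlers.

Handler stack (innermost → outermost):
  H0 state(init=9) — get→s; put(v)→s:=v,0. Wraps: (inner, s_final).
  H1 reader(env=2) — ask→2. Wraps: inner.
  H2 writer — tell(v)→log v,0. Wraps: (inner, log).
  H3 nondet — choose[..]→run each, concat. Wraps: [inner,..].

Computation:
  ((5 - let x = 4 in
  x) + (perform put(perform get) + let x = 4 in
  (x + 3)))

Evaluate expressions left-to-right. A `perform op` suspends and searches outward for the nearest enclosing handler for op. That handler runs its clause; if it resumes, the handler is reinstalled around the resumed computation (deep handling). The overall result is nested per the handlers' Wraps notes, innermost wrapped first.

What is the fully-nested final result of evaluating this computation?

Working:
get @ H0 ⇒ 9
put(9) @ H0 ⇒ s:=9
H0 returns (8, 9)
H1 returns (8, 9)
H2 returns ((8, 9), ())
H3 returns [((8, 9), ())]
= [((8, 9), ())]

Answer: [((8, 9), ())]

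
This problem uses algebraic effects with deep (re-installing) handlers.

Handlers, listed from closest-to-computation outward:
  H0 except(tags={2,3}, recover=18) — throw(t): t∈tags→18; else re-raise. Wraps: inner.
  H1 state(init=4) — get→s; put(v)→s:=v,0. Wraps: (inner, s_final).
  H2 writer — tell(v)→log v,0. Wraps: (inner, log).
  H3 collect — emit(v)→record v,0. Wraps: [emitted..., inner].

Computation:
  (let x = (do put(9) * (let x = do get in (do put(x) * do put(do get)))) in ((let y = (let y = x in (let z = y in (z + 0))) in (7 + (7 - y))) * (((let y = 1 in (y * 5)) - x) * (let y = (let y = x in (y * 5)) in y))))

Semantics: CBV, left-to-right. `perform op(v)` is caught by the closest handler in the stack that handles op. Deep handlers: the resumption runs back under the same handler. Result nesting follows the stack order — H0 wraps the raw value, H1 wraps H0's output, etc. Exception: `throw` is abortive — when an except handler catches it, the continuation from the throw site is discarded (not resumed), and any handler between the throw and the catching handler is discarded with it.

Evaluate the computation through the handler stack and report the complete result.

Answer: [((0, 9), ())]

Evaluation trace:
put(9) @ H1 ⇒ s:=9
get @ H1 ⇒ 9
put(9) @ H1 ⇒ s:=9
get @ H1 ⇒ 9
put(9) @ H1 ⇒ s:=9
H0 returns 0
H1 returns (0, 9)
H2 returns ((0, 9), ())
H3 returns [((0, 9), ())]
= [((0, 9), ())]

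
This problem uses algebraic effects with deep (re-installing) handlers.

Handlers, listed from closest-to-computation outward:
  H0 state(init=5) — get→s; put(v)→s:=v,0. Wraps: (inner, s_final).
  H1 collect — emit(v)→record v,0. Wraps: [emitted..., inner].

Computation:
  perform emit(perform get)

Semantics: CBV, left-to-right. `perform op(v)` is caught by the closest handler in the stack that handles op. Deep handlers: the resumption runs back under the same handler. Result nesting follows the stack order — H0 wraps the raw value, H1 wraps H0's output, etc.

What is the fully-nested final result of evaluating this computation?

Answer: [5, (0, 5)]

Step-by-step:
get @ H0 ⇒ 5
emit(5) @ H1 ⇒ out+=5
H0 returns (0, 5)
H1 returns [5, (0, 5)]
= [5, (0, 5)]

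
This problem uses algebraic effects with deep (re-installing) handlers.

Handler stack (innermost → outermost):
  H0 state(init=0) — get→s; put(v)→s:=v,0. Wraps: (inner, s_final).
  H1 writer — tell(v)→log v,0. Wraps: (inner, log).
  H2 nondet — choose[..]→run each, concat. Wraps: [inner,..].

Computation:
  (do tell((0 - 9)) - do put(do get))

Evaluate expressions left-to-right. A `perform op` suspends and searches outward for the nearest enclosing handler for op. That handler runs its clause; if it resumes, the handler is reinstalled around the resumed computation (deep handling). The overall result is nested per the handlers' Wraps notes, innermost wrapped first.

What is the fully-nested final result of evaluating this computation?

Answer: [((0, 0), (-9))]

Step-by-step:
tell(-9) @ H1 ⇒ log+=-9
get @ H0 ⇒ 0
put(0) @ H0 ⇒ s:=0
H0 returns (0, 0)
H1 returns ((0, 0), (-9))
H2 returns [((0, 0), (-9))]
= [((0, 0), (-9))]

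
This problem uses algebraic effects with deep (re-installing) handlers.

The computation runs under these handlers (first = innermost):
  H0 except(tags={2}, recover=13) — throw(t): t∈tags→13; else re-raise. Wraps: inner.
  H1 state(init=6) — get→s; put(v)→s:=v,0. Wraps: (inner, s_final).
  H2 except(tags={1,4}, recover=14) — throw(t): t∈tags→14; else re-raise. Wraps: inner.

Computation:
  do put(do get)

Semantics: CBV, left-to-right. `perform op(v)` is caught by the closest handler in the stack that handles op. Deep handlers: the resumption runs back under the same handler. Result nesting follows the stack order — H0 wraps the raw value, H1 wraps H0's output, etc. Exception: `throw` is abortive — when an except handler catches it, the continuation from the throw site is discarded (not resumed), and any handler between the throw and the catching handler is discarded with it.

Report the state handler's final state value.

Evaluation trace:
get @ H1 ⇒ 6
put(6) @ H1 ⇒ s:=6
H0 returns 0
H1 returns (0, 6)
H2 returns (0, 6)
= (0, 6)

Answer: 6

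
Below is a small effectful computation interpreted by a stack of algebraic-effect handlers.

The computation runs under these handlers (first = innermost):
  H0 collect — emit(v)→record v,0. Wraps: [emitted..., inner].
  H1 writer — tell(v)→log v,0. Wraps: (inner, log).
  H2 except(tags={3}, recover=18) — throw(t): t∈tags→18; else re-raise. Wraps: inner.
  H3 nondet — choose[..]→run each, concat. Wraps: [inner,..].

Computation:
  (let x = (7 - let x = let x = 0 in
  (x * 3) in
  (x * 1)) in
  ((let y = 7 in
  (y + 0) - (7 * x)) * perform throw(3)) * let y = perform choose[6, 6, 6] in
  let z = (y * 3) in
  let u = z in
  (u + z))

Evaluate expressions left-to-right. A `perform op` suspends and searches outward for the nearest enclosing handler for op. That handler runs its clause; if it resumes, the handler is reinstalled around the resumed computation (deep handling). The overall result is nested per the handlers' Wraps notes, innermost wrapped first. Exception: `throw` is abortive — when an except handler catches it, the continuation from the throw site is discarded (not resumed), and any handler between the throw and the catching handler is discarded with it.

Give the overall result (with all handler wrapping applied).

Answer: [18]

Evaluation trace:
throw(3) @ H2 caught ⇒ 18
H3 returns [18]
= [18]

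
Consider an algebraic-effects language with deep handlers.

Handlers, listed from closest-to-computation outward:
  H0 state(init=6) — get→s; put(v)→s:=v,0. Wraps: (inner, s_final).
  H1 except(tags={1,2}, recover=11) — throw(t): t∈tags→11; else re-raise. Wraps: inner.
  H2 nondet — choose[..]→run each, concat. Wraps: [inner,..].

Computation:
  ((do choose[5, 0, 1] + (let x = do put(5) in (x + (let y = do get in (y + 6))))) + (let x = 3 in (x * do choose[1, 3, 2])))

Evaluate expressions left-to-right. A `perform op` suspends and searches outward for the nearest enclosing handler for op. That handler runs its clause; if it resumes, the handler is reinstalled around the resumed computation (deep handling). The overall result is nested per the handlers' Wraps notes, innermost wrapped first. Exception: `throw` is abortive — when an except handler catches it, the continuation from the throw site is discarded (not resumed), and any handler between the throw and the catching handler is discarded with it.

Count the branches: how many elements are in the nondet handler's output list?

Answer: 9

Working:
choose[5, 0, 1] @ H2
  branch[0] choose=5:
    put(5) @ H0 ⇒ s:=5
    get @ H0 ⇒ 5
    choose[1, 3, 2] @ H2
      branch[0] choose=1:
        H0 returns (19, 5)
        H1 returns (19, 5)
        H2 returns [(19, 5)]
      branch[1] choose=3:
        H0 returns (25, 5)
        H1 returns (25, 5)
        H2 returns [(25, 5)]
      branch[2] choose=2:
        H0 returns (22, 5)
        H1 returns (22, 5)
        H2 returns [(22, 5)]
  branch[1] choose=0:
    put(5) @ H0 ⇒ s:=5
    get @ H0 ⇒ 5
    choose[1, 3, 2] @ H2
      branch[0] choose=1:
        H0 returns (14, 5)
        H1 returns (14, 5)
        H2 returns [(14, 5)]
      branch[1] choose=3:
        H0 returns (20, 5)
        H1 returns (20, 5)
        H2 returns [(20, 5)]
      branch[2] choose=2:
        H0 returns (17, 5)
        H1 returns (17, 5)
        H2 returns [(17, 5)]
  branch[2] choose=1:
    put(5) @ H0 ⇒ s:=5
    get @ H0 ⇒ 5
    choose[1, 3, 2] @ H2
      branch[0] choose=1:
        H0 returns (15, 5)
        H1 returns (15, 5)
        H2 returns [(15, 5)]
      branch[1] choose=3:
        H0 returns (21, 5)
        H1 returns (21, 5)
        H2 returns [(21, 5)]
      branch[2] choose=2:
        H0 returns (18, 5)
        H1 returns (18, 5)
        H2 returns [(18, 5)]
= [(19, 5), (25, 5), (22, 5), (14, 5), (20, 5), (17, 5), (15, 5), (21, 5), (18, 5)]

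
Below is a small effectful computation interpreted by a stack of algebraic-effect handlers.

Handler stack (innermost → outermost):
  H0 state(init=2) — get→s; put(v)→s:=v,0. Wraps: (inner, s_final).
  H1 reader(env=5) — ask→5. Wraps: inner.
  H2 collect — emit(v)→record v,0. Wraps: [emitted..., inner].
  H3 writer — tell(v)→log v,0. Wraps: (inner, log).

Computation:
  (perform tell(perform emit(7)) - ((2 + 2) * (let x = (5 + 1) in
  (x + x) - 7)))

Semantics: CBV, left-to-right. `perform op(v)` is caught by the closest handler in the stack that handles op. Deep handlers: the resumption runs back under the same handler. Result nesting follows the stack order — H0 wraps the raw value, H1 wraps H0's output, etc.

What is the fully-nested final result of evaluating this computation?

Answer: ([7, (-20, 2)], (0))

Evaluation trace:
emit(7) @ H2 ⇒ out+=7
tell(0) @ H3 ⇒ log+=0
H0 returns (-20, 2)
H1 returns (-20, 2)
H2 returns [7, (-20, 2)]
H3 returns ([7, (-20, 2)], (0))
= ([7, (-20, 2)], (0))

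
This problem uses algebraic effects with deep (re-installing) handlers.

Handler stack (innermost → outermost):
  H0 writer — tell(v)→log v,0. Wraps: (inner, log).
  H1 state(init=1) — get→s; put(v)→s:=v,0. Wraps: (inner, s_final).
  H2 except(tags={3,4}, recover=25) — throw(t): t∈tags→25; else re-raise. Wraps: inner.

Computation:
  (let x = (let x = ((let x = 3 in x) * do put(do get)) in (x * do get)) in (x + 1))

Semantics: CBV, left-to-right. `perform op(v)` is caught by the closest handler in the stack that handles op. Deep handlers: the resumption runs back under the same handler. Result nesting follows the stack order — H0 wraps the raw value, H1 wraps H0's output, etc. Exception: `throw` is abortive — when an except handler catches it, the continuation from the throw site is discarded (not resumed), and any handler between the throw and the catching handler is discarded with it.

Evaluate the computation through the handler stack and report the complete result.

Working:
get @ H1 ⇒ 1
put(1) @ H1 ⇒ s:=1
get @ H1 ⇒ 1
H0 returns (1, ())
H1 returns ((1, ()), 1)
H2 returns ((1, ()), 1)
= ((1, ()), 1)

Answer: ((1, ()), 1)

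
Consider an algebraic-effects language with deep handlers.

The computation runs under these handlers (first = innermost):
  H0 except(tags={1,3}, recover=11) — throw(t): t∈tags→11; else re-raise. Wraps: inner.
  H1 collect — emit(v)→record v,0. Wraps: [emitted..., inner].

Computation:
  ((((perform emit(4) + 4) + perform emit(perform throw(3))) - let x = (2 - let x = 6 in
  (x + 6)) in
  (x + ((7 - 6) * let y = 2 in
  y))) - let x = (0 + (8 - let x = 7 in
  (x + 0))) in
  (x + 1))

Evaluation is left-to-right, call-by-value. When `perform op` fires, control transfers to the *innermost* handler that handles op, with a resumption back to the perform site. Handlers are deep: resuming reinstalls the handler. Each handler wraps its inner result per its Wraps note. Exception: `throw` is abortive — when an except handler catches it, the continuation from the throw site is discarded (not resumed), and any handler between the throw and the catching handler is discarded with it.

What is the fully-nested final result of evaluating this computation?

Answer: [4, 11]

Evaluation trace:
emit(4) @ H1 ⇒ out+=4
throw(3) @ H0 caught ⇒ 11
H1 returns [4, 11]
= [4, 11]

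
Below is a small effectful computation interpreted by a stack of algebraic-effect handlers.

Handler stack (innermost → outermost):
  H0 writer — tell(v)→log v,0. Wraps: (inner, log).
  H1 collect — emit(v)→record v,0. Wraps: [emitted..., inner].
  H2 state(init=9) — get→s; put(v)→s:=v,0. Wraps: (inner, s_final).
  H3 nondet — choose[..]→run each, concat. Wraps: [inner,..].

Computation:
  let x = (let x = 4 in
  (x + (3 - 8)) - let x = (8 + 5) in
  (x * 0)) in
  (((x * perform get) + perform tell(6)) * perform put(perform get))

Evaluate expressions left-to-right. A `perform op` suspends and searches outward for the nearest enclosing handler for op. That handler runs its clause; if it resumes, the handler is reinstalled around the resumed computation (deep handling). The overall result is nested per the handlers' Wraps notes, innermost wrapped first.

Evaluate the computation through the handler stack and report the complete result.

Answer: [([(0, (6))], 9)]

Evaluation trace:
get @ H2 ⇒ 9
tell(6) @ H0 ⇒ log+=6
get @ H2 ⇒ 9
put(9) @ H2 ⇒ s:=9
H0 returns (0, (6))
H1 returns [(0, (6))]
H2 returns ([(0, (6))], 9)
H3 returns [([(0, (6))], 9)]
= [([(0, (6))], 9)]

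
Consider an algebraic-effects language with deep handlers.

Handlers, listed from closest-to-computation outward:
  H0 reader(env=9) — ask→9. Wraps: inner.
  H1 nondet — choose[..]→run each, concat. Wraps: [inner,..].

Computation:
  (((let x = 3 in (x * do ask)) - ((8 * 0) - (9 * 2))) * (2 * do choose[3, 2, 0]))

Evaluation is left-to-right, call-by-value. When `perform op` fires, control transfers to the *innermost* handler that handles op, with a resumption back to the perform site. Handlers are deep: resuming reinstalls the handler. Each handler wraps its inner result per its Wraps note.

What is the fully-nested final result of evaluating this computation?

Answer: [270, 180, 0]

Evaluation trace:
ask @ H0 ⇒ 9
choose[3, 2, 0] @ H1
  branch[0] choose=3:
    H0 returns 270
    H1 returns [270]
  branch[1] choose=2:
    H0 returns 180
    H1 returns [180]
  branch[2] choose=0:
    H0 returns 0
    H1 returns [0]
= [270, 180, 0]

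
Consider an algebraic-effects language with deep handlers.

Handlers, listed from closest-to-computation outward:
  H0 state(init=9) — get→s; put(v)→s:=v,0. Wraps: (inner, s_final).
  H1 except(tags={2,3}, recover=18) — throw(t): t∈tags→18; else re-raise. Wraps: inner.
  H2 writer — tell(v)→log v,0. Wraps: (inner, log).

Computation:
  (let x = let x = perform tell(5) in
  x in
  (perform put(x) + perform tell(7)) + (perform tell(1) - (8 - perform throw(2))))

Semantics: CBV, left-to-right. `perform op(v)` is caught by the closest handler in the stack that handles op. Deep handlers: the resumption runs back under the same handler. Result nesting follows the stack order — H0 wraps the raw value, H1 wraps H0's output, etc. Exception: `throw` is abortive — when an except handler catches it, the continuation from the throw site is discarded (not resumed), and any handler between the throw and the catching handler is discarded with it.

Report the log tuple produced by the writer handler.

Step-by-step:
tell(5) @ H2 ⇒ log+=5
put(0) @ H0 ⇒ s:=0
tell(7) @ H2 ⇒ log+=7
tell(1) @ H2 ⇒ log+=1
throw(2) @ H1 caught ⇒ 18
H2 returns (18, (5, 7, 1))
= (18, (5, 7, 1))

Answer: (5, 7, 1)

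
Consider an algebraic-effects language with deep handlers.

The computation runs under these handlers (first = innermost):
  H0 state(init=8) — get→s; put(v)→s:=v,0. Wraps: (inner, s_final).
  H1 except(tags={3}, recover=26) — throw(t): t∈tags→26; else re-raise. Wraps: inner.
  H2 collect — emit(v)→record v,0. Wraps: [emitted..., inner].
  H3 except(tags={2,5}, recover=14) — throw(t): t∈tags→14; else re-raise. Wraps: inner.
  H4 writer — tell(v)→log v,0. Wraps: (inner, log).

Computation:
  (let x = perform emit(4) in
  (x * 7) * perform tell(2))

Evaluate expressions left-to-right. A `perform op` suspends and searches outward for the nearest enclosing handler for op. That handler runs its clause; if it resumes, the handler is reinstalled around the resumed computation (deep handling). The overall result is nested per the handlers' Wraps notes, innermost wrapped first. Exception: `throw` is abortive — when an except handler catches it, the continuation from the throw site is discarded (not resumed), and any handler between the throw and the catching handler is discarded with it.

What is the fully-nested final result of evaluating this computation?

Evaluation trace:
emit(4) @ H2 ⇒ out+=4
tell(2) @ H4 ⇒ log+=2
H0 returns (0, 8)
H1 returns (0, 8)
H2 returns [4, (0, 8)]
H3 returns [4, (0, 8)]
H4 returns ([4, (0, 8)], (2))
= ([4, (0, 8)], (2))

Answer: ([4, (0, 8)], (2))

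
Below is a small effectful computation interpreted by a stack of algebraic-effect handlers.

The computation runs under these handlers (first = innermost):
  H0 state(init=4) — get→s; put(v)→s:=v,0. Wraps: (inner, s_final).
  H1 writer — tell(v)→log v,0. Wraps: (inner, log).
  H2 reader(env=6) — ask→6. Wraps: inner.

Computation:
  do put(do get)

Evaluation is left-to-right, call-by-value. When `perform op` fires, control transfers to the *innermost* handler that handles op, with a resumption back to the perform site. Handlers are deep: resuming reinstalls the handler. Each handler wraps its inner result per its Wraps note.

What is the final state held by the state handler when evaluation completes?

Evaluation trace:
get @ H0 ⇒ 4
put(4) @ H0 ⇒ s:=4
H0 returns (0, 4)
H1 returns ((0, 4), ())
H2 returns ((0, 4), ())
= ((0, 4), ())

Answer: 4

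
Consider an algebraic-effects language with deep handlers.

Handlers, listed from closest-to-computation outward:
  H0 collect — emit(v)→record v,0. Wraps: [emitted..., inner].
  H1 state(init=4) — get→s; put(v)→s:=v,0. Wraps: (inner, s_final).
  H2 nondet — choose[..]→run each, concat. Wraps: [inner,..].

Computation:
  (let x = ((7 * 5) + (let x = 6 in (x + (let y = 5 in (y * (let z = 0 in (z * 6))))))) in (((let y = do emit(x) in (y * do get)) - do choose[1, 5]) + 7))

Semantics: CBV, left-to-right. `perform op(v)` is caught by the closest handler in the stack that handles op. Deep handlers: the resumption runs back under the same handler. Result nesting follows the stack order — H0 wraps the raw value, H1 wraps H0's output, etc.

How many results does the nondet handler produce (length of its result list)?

Evaluation trace:
emit(41) @ H0 ⇒ out+=41
get @ H1 ⇒ 4
choose[1, 5] @ H2
  branch[0] choose=1:
    H0 returns [41, 6]
    H1 returns ([41, 6], 4)
    H2 returns [([41, 6], 4)]
  branch[1] choose=5:
    H0 returns [41, 2]
    H1 returns ([41, 2], 4)
    H2 returns [([41, 2], 4)]
= [([41, 6], 4), ([41, 2], 4)]

Answer: 2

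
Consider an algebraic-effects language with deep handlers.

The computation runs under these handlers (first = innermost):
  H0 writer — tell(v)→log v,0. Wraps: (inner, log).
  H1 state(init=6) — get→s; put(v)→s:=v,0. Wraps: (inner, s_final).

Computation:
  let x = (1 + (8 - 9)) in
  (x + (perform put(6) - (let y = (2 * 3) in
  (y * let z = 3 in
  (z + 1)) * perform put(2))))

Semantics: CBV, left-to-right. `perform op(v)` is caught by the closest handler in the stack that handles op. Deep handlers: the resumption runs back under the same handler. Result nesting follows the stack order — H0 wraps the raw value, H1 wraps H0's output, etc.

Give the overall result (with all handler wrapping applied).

Evaluation trace:
put(6) @ H1 ⇒ s:=6
put(2) @ H1 ⇒ s:=2
H0 returns (0, ())
H1 returns ((0, ()), 2)
= ((0, ()), 2)

Answer: ((0, ()), 2)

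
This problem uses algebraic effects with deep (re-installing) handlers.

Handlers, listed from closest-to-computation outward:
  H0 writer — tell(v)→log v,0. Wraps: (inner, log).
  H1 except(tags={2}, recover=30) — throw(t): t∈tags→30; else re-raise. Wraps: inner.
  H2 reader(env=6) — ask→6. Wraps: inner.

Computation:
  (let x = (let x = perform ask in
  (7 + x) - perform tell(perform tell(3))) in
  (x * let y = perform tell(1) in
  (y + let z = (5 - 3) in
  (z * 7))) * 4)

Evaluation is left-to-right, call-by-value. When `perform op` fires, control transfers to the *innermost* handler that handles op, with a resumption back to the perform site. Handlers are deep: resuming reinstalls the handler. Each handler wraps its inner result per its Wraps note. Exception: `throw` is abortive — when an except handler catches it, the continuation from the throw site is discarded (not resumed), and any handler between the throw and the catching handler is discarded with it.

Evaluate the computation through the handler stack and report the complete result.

Answer: (728, (3, 0, 1))

Working:
ask @ H2 ⇒ 6
tell(3) @ H0 ⇒ log+=3
tell(0) @ H0 ⇒ log+=0
tell(1) @ H0 ⇒ log+=1
H0 returns (728, (3, 0, 1))
H1 returns (728, (3, 0, 1))
H2 returns (728, (3, 0, 1))
= (728, (3, 0, 1))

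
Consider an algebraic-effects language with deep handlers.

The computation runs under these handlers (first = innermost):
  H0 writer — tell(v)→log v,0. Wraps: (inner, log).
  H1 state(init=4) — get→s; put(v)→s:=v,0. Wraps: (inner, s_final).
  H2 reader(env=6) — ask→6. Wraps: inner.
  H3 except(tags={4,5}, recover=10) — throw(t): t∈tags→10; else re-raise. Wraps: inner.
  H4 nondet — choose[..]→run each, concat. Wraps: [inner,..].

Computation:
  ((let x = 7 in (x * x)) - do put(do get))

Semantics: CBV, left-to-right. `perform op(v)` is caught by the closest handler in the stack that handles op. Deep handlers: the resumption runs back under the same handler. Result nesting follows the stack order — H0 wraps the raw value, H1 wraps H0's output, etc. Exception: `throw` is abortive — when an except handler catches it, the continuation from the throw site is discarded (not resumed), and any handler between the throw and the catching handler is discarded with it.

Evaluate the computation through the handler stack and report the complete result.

Answer: [((49, ()), 4)]

Working:
get @ H1 ⇒ 4
put(4) @ H1 ⇒ s:=4
H0 returns (49, ())
H1 returns ((49, ()), 4)
H2 returns ((49, ()), 4)
H3 returns ((49, ()), 4)
H4 returns [((49, ()), 4)]
= [((49, ()), 4)]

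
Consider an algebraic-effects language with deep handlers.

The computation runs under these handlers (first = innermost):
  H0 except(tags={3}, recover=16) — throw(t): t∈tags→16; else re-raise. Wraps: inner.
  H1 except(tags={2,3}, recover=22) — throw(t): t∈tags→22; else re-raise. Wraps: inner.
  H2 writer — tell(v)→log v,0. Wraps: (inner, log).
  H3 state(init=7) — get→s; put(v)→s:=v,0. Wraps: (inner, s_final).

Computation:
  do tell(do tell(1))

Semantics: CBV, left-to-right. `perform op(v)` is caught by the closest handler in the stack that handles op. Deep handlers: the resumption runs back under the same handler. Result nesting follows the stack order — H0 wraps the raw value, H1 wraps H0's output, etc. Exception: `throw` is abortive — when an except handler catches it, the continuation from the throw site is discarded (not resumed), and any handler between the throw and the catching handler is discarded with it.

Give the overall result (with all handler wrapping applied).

Step-by-step:
tell(1) @ H2 ⇒ log+=1
tell(0) @ H2 ⇒ log+=0
H0 returns 0
H1 returns 0
H2 returns (0, (1, 0))
H3 returns ((0, (1, 0)), 7)
= ((0, (1, 0)), 7)

Answer: ((0, (1, 0)), 7)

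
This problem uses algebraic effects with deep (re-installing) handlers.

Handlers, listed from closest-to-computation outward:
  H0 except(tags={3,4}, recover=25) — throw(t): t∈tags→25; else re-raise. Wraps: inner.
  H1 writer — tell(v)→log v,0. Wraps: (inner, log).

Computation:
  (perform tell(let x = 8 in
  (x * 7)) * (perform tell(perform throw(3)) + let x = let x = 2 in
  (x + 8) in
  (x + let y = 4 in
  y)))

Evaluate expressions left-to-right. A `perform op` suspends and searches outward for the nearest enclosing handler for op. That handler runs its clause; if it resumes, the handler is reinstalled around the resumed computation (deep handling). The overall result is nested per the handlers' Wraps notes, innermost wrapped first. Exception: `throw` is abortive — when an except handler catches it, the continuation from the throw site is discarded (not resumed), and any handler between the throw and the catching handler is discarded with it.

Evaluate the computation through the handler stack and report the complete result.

Evaluation trace:
tell(56) @ H1 ⇒ log+=56
throw(3) @ H0 caught ⇒ 25
H1 returns (25, (56))
= (25, (56))

Answer: (25, (56))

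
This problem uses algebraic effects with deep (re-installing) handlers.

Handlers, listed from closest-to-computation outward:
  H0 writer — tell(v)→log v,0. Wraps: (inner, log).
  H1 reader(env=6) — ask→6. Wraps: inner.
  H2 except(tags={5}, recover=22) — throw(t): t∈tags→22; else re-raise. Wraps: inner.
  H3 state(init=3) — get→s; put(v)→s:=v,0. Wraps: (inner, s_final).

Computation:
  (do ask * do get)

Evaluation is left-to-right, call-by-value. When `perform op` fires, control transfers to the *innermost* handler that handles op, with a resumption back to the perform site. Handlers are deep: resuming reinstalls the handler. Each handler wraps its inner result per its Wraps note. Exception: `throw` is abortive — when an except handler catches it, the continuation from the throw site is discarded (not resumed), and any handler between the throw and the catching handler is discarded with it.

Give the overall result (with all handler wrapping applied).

Working:
ask @ H1 ⇒ 6
get @ H3 ⇒ 3
H0 returns (18, ())
H1 returns (18, ())
H2 returns (18, ())
H3 returns ((18, ()), 3)
= ((18, ()), 3)

Answer: ((18, ()), 3)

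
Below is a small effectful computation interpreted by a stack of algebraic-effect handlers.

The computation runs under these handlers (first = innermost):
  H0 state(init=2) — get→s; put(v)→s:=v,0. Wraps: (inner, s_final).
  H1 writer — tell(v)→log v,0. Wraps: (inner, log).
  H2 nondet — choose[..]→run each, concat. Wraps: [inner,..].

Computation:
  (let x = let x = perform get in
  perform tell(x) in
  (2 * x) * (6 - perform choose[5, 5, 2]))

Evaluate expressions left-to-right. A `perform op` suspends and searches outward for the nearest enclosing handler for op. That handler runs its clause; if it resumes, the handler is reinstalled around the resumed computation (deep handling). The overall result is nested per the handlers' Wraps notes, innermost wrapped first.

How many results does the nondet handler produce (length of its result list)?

Step-by-step:
get @ H0 ⇒ 2
tell(2) @ H1 ⇒ log+=2
choose[5, 5, 2] @ H2
  branch[0] choose=5:
    H0 returns (0, 2)
    H1 returns ((0, 2), (2))
    H2 returns [((0, 2), (2))]
  branch[1] choose=5:
    H0 returns (0, 2)
    H1 returns ((0, 2), (2))
    H2 returns [((0, 2), (2))]
  branch[2] choose=2:
    H0 returns (0, 2)
    H1 returns ((0, 2), (2))
    H2 returns [((0, 2), (2))]
= [((0, 2), (2)), ((0, 2), (2)), ((0, 2), (2))]

Answer: 3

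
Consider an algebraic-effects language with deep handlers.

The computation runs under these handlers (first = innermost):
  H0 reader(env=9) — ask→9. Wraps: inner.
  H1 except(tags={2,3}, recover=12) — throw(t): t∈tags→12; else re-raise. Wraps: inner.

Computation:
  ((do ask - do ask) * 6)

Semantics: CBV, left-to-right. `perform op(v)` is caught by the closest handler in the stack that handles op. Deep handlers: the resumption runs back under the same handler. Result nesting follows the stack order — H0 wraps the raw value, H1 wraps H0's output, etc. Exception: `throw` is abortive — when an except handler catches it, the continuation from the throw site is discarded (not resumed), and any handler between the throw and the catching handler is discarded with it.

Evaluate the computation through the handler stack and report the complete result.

Step-by-step:
ask @ H0 ⇒ 9
ask @ H0 ⇒ 9
H0 returns 0
H1 returns 0
= 0

Answer: 0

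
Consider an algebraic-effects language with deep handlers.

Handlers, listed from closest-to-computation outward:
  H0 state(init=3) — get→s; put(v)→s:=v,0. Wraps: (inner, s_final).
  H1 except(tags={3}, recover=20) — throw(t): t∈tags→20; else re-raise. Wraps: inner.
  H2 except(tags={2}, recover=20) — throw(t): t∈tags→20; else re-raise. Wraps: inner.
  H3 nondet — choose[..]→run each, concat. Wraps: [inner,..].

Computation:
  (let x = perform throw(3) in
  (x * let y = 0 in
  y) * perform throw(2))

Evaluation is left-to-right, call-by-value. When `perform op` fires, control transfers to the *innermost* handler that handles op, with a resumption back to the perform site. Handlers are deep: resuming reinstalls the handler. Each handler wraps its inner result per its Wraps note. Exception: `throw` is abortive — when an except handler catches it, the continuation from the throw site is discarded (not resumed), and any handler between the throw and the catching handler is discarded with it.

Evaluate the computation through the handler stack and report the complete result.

Answer: [20]

Working:
throw(3) @ H1 caught ⇒ 20
H2 returns 20
H3 returns [20]
= [20]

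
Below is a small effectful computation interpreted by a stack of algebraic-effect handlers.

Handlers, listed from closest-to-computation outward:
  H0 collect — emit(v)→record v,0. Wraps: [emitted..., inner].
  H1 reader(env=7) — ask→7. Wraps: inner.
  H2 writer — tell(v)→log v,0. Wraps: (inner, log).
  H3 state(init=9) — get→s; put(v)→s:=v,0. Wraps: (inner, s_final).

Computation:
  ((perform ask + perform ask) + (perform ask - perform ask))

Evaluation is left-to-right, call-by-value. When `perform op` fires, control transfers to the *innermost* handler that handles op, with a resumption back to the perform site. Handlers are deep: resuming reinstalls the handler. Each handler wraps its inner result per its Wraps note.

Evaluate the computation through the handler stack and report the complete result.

Answer: (([14], ()), 9)

Working:
ask @ H1 ⇒ 7
ask @ H1 ⇒ 7
ask @ H1 ⇒ 7
ask @ H1 ⇒ 7
H0 returns [14]
H1 returns [14]
H2 returns ([14], ())
H3 returns (([14], ()), 9)
= (([14], ()), 9)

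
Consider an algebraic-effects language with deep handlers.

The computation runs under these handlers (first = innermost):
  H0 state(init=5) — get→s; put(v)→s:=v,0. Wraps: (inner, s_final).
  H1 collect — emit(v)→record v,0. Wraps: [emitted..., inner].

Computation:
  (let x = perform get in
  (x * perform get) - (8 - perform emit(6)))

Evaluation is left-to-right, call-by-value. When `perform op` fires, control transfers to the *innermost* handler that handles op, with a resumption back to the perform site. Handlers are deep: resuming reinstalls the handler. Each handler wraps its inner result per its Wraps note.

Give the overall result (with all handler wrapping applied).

Answer: [6, (17, 5)]

Evaluation trace:
get @ H0 ⇒ 5
get @ H0 ⇒ 5
emit(6) @ H1 ⇒ out+=6
H0 returns (17, 5)
H1 returns [6, (17, 5)]
= [6, (17, 5)]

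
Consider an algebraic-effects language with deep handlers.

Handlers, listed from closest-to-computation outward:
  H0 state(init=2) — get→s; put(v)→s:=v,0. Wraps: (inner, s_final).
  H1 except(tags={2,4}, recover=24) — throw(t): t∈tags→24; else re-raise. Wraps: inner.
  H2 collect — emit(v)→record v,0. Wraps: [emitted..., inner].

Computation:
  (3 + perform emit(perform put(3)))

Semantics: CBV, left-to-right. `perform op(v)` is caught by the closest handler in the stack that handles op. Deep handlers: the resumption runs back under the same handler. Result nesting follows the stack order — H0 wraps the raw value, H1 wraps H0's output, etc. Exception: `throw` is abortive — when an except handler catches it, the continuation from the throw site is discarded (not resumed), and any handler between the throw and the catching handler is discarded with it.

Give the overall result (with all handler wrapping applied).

Answer: [0, (3, 3)]

Step-by-step:
put(3) @ H0 ⇒ s:=3
emit(0) @ H2 ⇒ out+=0
H0 returns (3, 3)
H1 returns (3, 3)
H2 returns [0, (3, 3)]
= [0, (3, 3)]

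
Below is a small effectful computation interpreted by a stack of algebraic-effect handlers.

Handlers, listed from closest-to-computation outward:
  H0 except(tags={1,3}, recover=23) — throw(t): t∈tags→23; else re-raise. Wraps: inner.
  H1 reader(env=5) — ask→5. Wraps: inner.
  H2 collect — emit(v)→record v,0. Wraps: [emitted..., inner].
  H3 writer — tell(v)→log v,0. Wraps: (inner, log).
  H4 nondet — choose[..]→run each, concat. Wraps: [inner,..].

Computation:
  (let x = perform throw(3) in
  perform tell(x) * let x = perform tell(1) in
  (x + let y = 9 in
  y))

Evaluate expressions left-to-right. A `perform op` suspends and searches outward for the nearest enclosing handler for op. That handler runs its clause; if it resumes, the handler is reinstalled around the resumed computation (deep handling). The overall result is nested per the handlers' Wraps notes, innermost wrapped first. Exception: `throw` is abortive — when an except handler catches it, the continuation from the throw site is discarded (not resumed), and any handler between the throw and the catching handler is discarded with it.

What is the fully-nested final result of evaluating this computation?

Evaluation trace:
throw(3) @ H0 caught ⇒ 23
H1 returns 23
H2 returns [23]
H3 returns ([23], ())
H4 returns [([23], ())]
= [([23], ())]

Answer: [([23], ())]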